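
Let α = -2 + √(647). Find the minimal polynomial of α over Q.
m_α(x) = x^2 + 4x - 643

From α + 2 = √(647), squaring gives (α + 2)^2 = 647, i.e. α^2 + 4α + 4 = 647, so α^2 + 4α - 643 = 0. The discriminant of x^2 + 4x - 643 is (4)^2 - 4·(-643) = 16 + 2572 = 2588, and 4·(647) is not a perfect square in Q since 647 is squarefree and ≠ 1. Hence x^2 + 4x - 643 is irreducible over Q and is the minimal polynomial of α.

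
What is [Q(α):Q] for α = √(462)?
[Q(α):Q] = 2

[Q(α):Q] equals the degree of the minimal polynomial of α. Here α^2 = 462 and x^2 - 462 is irreducible (d = 462 is squarefree, ≠ 1, hence not a square), so deg(m_α) = 2. Thus [Q(α):Q] = 2.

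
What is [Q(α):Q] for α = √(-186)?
[Q(α):Q] = 2

[Q(α):Q] equals the degree of the minimal polynomial of α. Here α^2 = -186 and x^2 + 186 is irreducible (d = -186 is squarefree, ≠ 1, hence not a square), so deg(m_α) = 2. Thus [Q(α):Q] = 2.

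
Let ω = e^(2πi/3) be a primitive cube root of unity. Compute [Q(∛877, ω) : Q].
[Q(∛877, ω) : Q] = 6

[Q(∛877):Q] = 3 (min poly x^3 - 877, irreducible since 877 is not a perfect cube). [Q(ω):Q] = 2 (min poly x^2 + x + 1). Since Q(∛877) ⊂ R and ω ∉ R, we have ω ∉ Q(∛877), so x^2 + x + 1 remains irreducible over Q(∛877) and [Q(∛877, ω) : Q(∛877)] = 2. By the tower law, [Q(∛877, ω) : Q] = 3 · 2 = 6. (In fact Q(∛877, ω) is the splitting field of x^3 - 877 over Q.)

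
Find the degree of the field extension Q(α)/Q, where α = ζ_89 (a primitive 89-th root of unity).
[Q(α):Q] = 88

The minimal polynomial of ζ_89 over Q is the 89-th cyclotomic polynomial Φ_89(x), which is irreducible over Q and has degree φ(89) = 88. Hence [Q(α):Q] = φ(89) = 88.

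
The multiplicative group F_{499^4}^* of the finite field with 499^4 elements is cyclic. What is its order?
|F_{499^4}^*| = 62001498000

F_{499^4} has 499^4 = 62001498001 elements; its multiplicative group consists of all nonzero elements, so |F_{499^4}^*| = 62001498001 - 1 = 62001498000. (It is cyclic since any finite subgroup of the multiplicative group of a field is cyclic.)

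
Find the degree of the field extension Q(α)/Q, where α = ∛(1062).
[Q(α):Q] = 3

The minimal polynomial of α is x^3 - 1062, irreducible over Q since 1062 is not a perfect cube (so x^3 - 1062 has no rational root). Hence [Q(α):Q] = deg(m_α) = 3.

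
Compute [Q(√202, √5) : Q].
[Q(√202, √5) : Q] = 4

[Q(√202):Q] = 2 (min poly x^2 - 202, irreducible since 202 is squarefree > 1). For the top step, suppose √5 ∈ Q(√202), say √5 = c + d√202 with c, d ∈ Q. Squaring: 5 = c^2 + 202d^2 + 2cd√202. Since √202 ∉ Q this forces 2cd = 0. If d = 0 then √5 = c ∈ Q, contradicting 5 squarefree > 1. If c = 0 then 5 = 202d^2, so 202·5 = (202d)^2 is a perfect square in Q — but 202·5 = 1010 is not a perfect square (since 202 and 5 are distinct squarefree integers). Contradiction. Hence √5 ∉ Q(√202), so x^2 - 5 stays irreducible over Q(√202) and [Q(√202, √5) : Q(√202)] = 2. By the tower law, [Q(√202, √5) : Q] = 2 · 2 = 4.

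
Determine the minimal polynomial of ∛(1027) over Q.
m_α(x) = x^3 - 1027

α satisfies α^3 = 1027, so x^3 - 1027 annihilates α. By the rational root test, a rational root p/q (in lowest terms) of x^3 - 1027 would satisfy p^3 = 1027 q^3, forcing q = 1 and p^3 = 1027; but 1027 is not a perfect cube, contradiction. A monic cubic over Q with no rational root is irreducible (any nontrivial factorization would include a linear factor). Hence x^3 - 1027 is the minimal polynomial of α, and in particular [Q(α):Q] = 3.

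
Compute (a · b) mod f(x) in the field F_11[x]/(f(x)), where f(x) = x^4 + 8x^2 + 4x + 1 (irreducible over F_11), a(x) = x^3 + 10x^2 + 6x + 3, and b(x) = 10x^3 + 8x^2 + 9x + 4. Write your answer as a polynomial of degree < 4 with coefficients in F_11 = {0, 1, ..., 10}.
a · b ≡ 5x^3 + 4x^2 + 8x + 9 (mod f(x))

Multiply in F_11[x]: a(x)·b(x) = (x^3 + 10x^2 + 6x + 3)·(10x^3 + 8x^2 + 9x + 4) = 10x^6 + 9x^5 + 6x^4 + 7x^3 + 8x^2 + 7x + 1. This has degree ≥ 4, so divide by f(x) over F_11: 10x^6 + 9x^5 + 6x^4 + 7x^3 + 8x^2 + 7x + 1 = (10x^2 + 9x + 3)·(x^4 + 8x^2 + 4x + 1) + (5x^3 + 4x^2 + 8x + 9). Hence a·b ≡ 5x^3 + 4x^2 + 8x + 9 (mod f). (F_11[x]/(f) is a field with 11^4 = 14641 elements since f is irreducible of degree 4.)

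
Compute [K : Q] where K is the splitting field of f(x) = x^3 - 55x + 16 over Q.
[K : Q] = 6

By the rational root test, any rational root of the monic integer polynomial f(x) = x^3 - 55x + 16 must be an integer dividing the constant term 16, i.e. one of ±{1, 2, 4, 8, 16}. Evaluating: f(1) = -38, f(-1) = 70, f(2) = -86, f(-2) = 118, f(4) = -140, f(-4) = 172, f(8) = 88, f(-8) = -56, f(16) = 3232, f(-16) = -3200; none is 0, so f has no rational root and is therefore irreducible over Q (a cubic with no linear factor over a field is irreducible). For an irreducible cubic, the Galois group is A_3 or S_3 according as the discriminant disc(f) = -4a^3 - 27b^2 = -4·(-55)^3 - 27·(16)^2 = 658588 is or is not a square in Q. Here disc(f) = 658588 is not a perfect square in Q, so the Galois group of f over Q is not contained in A_3 and must be all of S_3. The splitting field has degree |S_3| = 6 over Q, so [K : Q] = 6.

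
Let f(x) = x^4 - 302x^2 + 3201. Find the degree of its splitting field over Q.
[K : Q] = 4

Solving the quadratic in x^2: x^2 = (302 ± √(302^2 - 4·3201))/2 = (302 ± √78400)/2 = (302 ± 280)/2, giving x^2 = 291 or x^2 = 11. So f(x) = (x^2 - 291)(x^2 - 11) and the roots of f are ±√291, ±√11. Hence the splitting field is K = Q(√291, √11). Since 291 and 11 are distinct squarefree integers > 1, their product 3201 is not a perfect square, so √11 ∉ Q(√291). By the tower law [K:Q] = [Q(√291,√11):Q(√291)] · [Q(√291):Q] = 2 · 2 = 4.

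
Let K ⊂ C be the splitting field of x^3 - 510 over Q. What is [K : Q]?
[K : Q] = 6

The roots of x^3 - 510 are ∛510, ω∛510, ω^2∛510 where ω = e^(2πi/3) is a primitive cube root of unity, so K = Q(∛510, ω). Now [Q(∛510):Q] = 3 (since 510 is not a perfect cube, x^3 - 510 is irreducible) and [Q(ω):Q] = 2. Both 2 and 3 divide [K:Q], and [K:Q] ≤ 3·2 = 6, so [K:Q] = 6. (Equivalently: Q(∛510) ⊂ R but ω ∉ R, so [K : Q(∛510)] = 2.)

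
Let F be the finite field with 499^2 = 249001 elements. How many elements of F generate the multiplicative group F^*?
There are φ(249000) = 65600 primitive elements

F_q^* is cyclic of order q - 1 = 249000. A cyclic group of order m has exactly φ(m) generators. Here m = 249000 = 2^3 · 3 · 5^3 · 83, so the number of primitive elements is φ(249000) = 65600.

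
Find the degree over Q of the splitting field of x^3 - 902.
[K : Q] = 6

The roots of x^3 - 902 are ∛902, ω∛902, ω^2∛902 where ω = e^(2πi/3) is a primitive cube root of unity, so K = Q(∛902, ω). Now [Q(∛902):Q] = 3 (since 902 is not a perfect cube, x^3 - 902 is irreducible) and [Q(ω):Q] = 2. Both 2 and 3 divide [K:Q], and [K:Q] ≤ 3·2 = 6, so [K:Q] = 6. (Equivalently: Q(∛902) ⊂ R but ω ∉ R, so [K : Q(∛902)] = 2.)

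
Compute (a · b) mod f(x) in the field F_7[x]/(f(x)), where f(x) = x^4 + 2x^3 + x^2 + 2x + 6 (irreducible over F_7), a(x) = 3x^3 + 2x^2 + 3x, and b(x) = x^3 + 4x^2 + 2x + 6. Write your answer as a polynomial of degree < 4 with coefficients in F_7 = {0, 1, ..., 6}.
a · b ≡ 3x^3 + 2x + 5 (mod f(x))

Multiply in F_7[x]: a(x)·b(x) = (3x^3 + 2x^2 + 3x)·(x^3 + 4x^2 + 2x + 6) = 3x^6 + 3x^4 + 6x^3 + 4x^2 + 4x. This has degree ≥ 4, so divide by f(x) over F_7: 3x^6 + 3x^4 + 6x^3 + 4x^2 + 4x = (3x^2 + x + 5)·(x^4 + 2x^3 + x^2 + 2x + 6) + (3x^3 + 2x + 5). Hence a·b ≡ 3x^3 + 2x + 5 (mod f). (F_7[x]/(f) is a field with 7^4 = 2401 elements since f is irreducible of degree 4.)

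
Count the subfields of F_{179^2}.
F_{179^2} has 2 subfields

The subfields of F_{p^n} are exactly the fields F_{p^d} for d | n (each is the fixed field of the unique index-d subgroup of Gal(F_{p^n}/F_p) ≅ Z/nZ). The divisors of n = 2 are {1, 2}, giving 2 subfields: F_{179^1}, F_{179^2}.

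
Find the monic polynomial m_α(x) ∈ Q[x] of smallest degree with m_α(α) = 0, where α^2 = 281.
m_α(x) = x^2 - 281

α satisfies α^2 - 281 = 0, so x^2 - 281 annihilates α. Since d = 281 is squarefree and ≠ 1, it is not a perfect square in Q, so x^2 - 281 has no rational root and is therefore irreducible over Q (a degree-2 polynomial over a field is irreducible iff it has no root). Hence m_α(x) = x^2 - 281.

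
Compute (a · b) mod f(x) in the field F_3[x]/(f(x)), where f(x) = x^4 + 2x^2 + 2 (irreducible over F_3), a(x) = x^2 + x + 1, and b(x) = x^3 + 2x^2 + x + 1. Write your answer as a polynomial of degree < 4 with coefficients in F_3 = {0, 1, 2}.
a · b ≡ 2x^3 + x^2 + 1 (mod f(x))

Multiply in F_3[x]: a(x)·b(x) = (x^2 + x + 1)·(x^3 + 2x^2 + x + 1) = x^5 + x^3 + x^2 + 2x + 1. This has degree ≥ 4, so divide by f(x) over F_3: x^5 + x^3 + x^2 + 2x + 1 = (x)·(x^4 + 2x^2 + 2) + (2x^3 + x^2 + 1). Hence a·b ≡ 2x^3 + x^2 + 1 (mod f). (F_3[x]/(f) is a field with 3^4 = 81 elements since f is irreducible of degree 4.)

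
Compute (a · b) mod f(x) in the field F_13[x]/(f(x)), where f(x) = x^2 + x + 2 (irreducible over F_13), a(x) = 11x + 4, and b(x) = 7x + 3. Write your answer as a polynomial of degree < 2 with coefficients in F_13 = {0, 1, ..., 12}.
a · b ≡ 10x + 1 (mod f(x))

Multiply in F_13[x]: a(x)·b(x) = (11x + 4)·(7x + 3) = 12x^2 + 9x + 12. This has degree ≥ 2, so divide by f(x) over F_13: 12x^2 + 9x + 12 = (12)·(x^2 + x + 2) + (10x + 1). Hence a·b ≡ 10x + 1 (mod f). (F_13[x]/(f) is a field with 13^2 = 169 elements since f is irreducible of degree 2.)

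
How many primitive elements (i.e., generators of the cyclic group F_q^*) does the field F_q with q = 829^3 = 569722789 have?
There are φ(569722788) = 180623520 primitive elements

F_q^* is cyclic of order q - 1 = 569722788. A cyclic group of order m has exactly φ(m) generators. Here m = 569722788 = 2^2 · 3^3 · 23 · 211 · 1087, so the number of primitive elements is φ(569722788) = 180623520.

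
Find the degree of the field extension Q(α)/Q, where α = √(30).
[Q(α):Q] = 2

[Q(α):Q] equals the degree of the minimal polynomial of α. Here α^2 = 30 and x^2 - 30 is irreducible (d = 30 is squarefree, ≠ 1, hence not a square), so deg(m_α) = 2. Thus [Q(α):Q] = 2.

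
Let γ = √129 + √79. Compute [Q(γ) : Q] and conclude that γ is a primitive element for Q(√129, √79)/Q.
[Q(γ) : Q] = 4 (equivalently, Q(γ) = Q(√129, √79))

Obviously Q(γ) ⊆ Q(√129, √79), and [Q(√129, √79):Q] = 4 (since 129, 79 are distinct squarefree integers > 1 with 10191 not a perfect square). To show equality we compute the minimal polynomial of γ. From γ = √129 + √79: γ^2 = 129 + 2√(10191) + 79 = 208 + 2√(10191), so γ^2 - 208 = 2√(10191); squaring, (γ^2 - 208)^2 = 4·10191, i.e. γ^4 - 416γ^2 + 43264 - 40764 = 0, i.e. γ^4 - 416γ^2 + 2500 = 0. So γ is a root of x^4 - 416x^2 + 2500. This polynomial is irreducible over Q: it has no rational root (each ±√129 ± √79 is irrational), and any factorization into two quadratics over Q would force √(10191) ∈ Q (pairing opposite roots) or √129, √79 ∈ Q (other pairings), all impossible. Hence [Q(γ):Q] = 4 = [Q(√129, √79):Q], so Q(γ) = Q(√129, √79).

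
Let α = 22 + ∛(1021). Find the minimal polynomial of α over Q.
m_α(x) = x^3 - 66x^2 + 1452x - 11669

Set β = α - 22 = ∛(1021), so β^3 = 1021. Then (α - 22)^3 - 1021 = 0, i.e. α is a root of g(x) = (x - 22)^3 - 1021 = x^3 - 66x^2 + 1452x - 11669. Since g(x) = h(x - 22) where h(x) = x^3 - 1021, and h is irreducible over Q (because 1021 is not a perfect cube, so h has no rational root, and a monic cubic with no rational root is irreducible), g is also irreducible (irreducibility is preserved under the substitution x → x - 22). Hence m_α(x) = x^3 - 66x^2 + 1452x - 11669.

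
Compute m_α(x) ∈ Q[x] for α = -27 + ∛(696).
m_α(x) = x^3 + 81x^2 + 2187x + 18987

Set β = α + 27 = ∛(696), so β^3 = 696. Then (α + 27)^3 - 696 = 0, i.e. α is a root of g(x) = (x + 27)^3 - 696 = x^3 + 81x^2 + 2187x + 18987. Since g(x) = h(x + 27) where h(x) = x^3 - 696, and h is irreducible over Q (because 696 is not a perfect cube, so h has no rational root, and a monic cubic with no rational root is irreducible), g is also irreducible (irreducibility is preserved under the substitution x → x + 27). Hence m_α(x) = x^3 + 81x^2 + 2187x + 18987.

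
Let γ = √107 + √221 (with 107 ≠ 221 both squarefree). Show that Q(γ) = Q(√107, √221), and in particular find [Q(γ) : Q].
[Q(γ) : Q] = 4 (equivalently, Q(γ) = Q(√107, √221))

Obviously Q(γ) ⊆ Q(√107, √221), and [Q(√107, √221):Q] = 4 (since 107, 221 are distinct squarefree integers > 1 with 23647 not a perfect square). To show equality we compute the minimal polynomial of γ. From γ = √107 + √221: γ^2 = 107 + 2√(23647) + 221 = 328 + 2√(23647), so γ^2 - 328 = 2√(23647); squaring, (γ^2 - 328)^2 = 4·23647, i.e. γ^4 - 656γ^2 + 107584 - 94588 = 0, i.e. γ^4 - 656γ^2 + 12996 = 0. So γ is a root of x^4 - 656x^2 + 12996. This polynomial is irreducible over Q: it has no rational root (each ±√107 ± √221 is irrational), and any factorization into two quadratics over Q would force √(23647) ∈ Q (pairing opposite roots) or √107, √221 ∈ Q (other pairings), all impossible. Hence [Q(γ):Q] = 4 = [Q(√107, √221):Q], so Q(γ) = Q(√107, √221).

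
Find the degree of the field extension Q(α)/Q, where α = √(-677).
[Q(α):Q] = 2

[Q(α):Q] equals the degree of the minimal polynomial of α. Here α^2 = -677 and x^2 + 677 is irreducible (d = -677 is squarefree, ≠ 1, hence not a square), so deg(m_α) = 2. Thus [Q(α):Q] = 2.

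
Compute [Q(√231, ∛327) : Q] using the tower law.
[Q(√231, ∛327) : Q] = 6

Let L = Q(√231, ∛327). Since Q(√231) ⊂ L and [Q(√231):Q] = 2, the tower law gives 2 | [L:Q]. Likewise Q(∛327) ⊂ L with [Q(∛327):Q] = 3 (because 327 is not a perfect cube), so 3 | [L:Q]. As gcd(2,3) = 1, [L:Q] is divisible by 6. Conversely L is generated over Q by √231 and ∛327, so [L:Q] ≤ 2·3 = 6. Therefore [Q(√231, ∛327) : Q] = 6.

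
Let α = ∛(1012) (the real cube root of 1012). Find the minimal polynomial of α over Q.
m_α(x) = x^3 - 1012

α satisfies α^3 = 1012, so x^3 - 1012 annihilates α. By the rational root test, a rational root p/q (in lowest terms) of x^3 - 1012 would satisfy p^3 = 1012 q^3, forcing q = 1 and p^3 = 1012; but 1012 is not a perfect cube, contradiction. A monic cubic over Q with no rational root is irreducible (any nontrivial factorization would include a linear factor). Hence x^3 - 1012 is the minimal polynomial of α, and in particular [Q(α):Q] = 3.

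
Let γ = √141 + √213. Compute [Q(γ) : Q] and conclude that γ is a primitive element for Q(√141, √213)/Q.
[Q(γ) : Q] = 4 (equivalently, Q(γ) = Q(√141, √213))

Obviously Q(γ) ⊆ Q(√141, √213), and [Q(√141, √213):Q] = 4 (since 141, 213 are distinct squarefree integers > 1 with 30033 not a perfect square). To show equality we compute the minimal polynomial of γ. From γ = √141 + √213: γ^2 = 141 + 2√(30033) + 213 = 354 + 2√(30033), so γ^2 - 354 = 2√(30033); squaring, (γ^2 - 354)^2 = 4·30033, i.e. γ^4 - 708γ^2 + 125316 - 120132 = 0, i.e. γ^4 - 708γ^2 + 5184 = 0. So γ is a root of x^4 - 708x^2 + 5184. This polynomial is irreducible over Q: it has no rational root (each ±√141 ± √213 is irrational), and any factorization into two quadratics over Q would force √(30033) ∈ Q (pairing opposite roots) or √141, √213 ∈ Q (other pairings), all impossible. Hence [Q(γ):Q] = 4 = [Q(√141, √213):Q], so Q(γ) = Q(√141, √213).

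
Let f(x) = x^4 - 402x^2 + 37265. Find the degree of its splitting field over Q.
[K : Q] = 4

Solving the quadratic in x^2: x^2 = (402 ± √(402^2 - 4·37265))/2 = (402 ± √12544)/2 = (402 ± 112)/2, giving x^2 = 257 or x^2 = 145. So f(x) = (x^2 - 257)(x^2 - 145) and the roots of f are ±√257, ±√145. Hence the splitting field is K = Q(√257, √145). Since 257 and 145 are distinct squarefree integers > 1, their product 37265 is not a perfect square, so √145 ∉ Q(√257). By the tower law [K:Q] = [Q(√257,√145):Q(√257)] · [Q(√257):Q] = 2 · 2 = 4.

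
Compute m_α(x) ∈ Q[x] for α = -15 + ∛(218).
m_α(x) = x^3 + 45x^2 + 675x + 3157

Set β = α + 15 = ∛(218), so β^3 = 218. Then (α + 15)^3 - 218 = 0, i.e. α is a root of g(x) = (x + 15)^3 - 218 = x^3 + 45x^2 + 675x + 3157. Since g(x) = h(x + 15) where h(x) = x^3 - 218, and h is irreducible over Q (because 218 is not a perfect cube, so h has no rational root, and a monic cubic with no rational root is irreducible), g is also irreducible (irreducibility is preserved under the substitution x → x + 15). Hence m_α(x) = x^3 + 45x^2 + 675x + 3157.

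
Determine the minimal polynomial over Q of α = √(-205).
m_α(x) = x^2 + 205

α satisfies α^2 + 205 = 0, so x^2 + 205 annihilates α. Since d = -205 is squarefree and ≠ 1, it is not a perfect square in Q, so x^2 + 205 has no rational root and is therefore irreducible over Q (a degree-2 polynomial over a field is irreducible iff it has no root). Hence m_α(x) = x^2 + 205.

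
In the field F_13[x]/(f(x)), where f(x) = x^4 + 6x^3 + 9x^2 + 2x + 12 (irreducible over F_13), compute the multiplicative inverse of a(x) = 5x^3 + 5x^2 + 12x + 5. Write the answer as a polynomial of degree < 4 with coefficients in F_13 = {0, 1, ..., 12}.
a(x)^(-1) ≡ 3x^3 + 10x^2 + 10x + 9 (mod f(x))

Since f is irreducible over F_13, F_13[x]/(f) is a field and a(x) ≠ 0 has an inverse. Apply the extended Euclidean algorithm to f(x) and a(x) in F_13[x]: f(x) = (8x + 1)·a(x) + (12x^2 + 2x + 7);  a(x) = (8x + 11)·(12x^2 + 2x + 7) + (12x + 6);  (12x^2 + 2x + 7) = (x + 4)·(12x + 6) + (9). The last nonzero remainder is the constant 9 = gcd(f, a) in F_13. Back-substituting through the division chain expresses 9 = s(x)·a(x) + t(x)·f(x) with s(x) ≡ x^3 + 12x^2 + 12x + 3 (mod f), so (x^3 + 12x^2 + 12x + 3)·a(x) ≡ 9 (mod f). Multiplying by 9^(-1) ≡ 3 in F_13 gives a(x)^(-1) ≡ 3·(x^3 + 12x^2 + 12x + 3) ≡ 3x^3 + 10x^2 + 10x + 9 (mod f). Check: (5x^3 + 5x^2 + 12x + 5)·(3x^3 + 10x^2 + 10x + 9) = 2x^6 + 6x^4 + 9x^3 + 7x^2 + 2x + 6 ≡ 1 (mod x^4 + 6x^3 + 9x^2 + 2x + 12).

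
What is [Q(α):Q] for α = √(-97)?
[Q(α):Q] = 2

[Q(α):Q] equals the degree of the minimal polynomial of α. Here α^2 = -97 and x^2 + 97 is irreducible (d = -97 is squarefree, ≠ 1, hence not a square), so deg(m_α) = 2. Thus [Q(α):Q] = 2.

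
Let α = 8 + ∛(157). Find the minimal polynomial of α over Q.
m_α(x) = x^3 - 24x^2 + 192x - 669

Set β = α - 8 = ∛(157), so β^3 = 157. Then (α - 8)^3 - 157 = 0, i.e. α is a root of g(x) = (x - 8)^3 - 157 = x^3 - 24x^2 + 192x - 669. Since g(x) = h(x - 8) where h(x) = x^3 - 157, and h is irreducible over Q (because 157 is not a perfect cube, so h has no rational root, and a monic cubic with no rational root is irreducible), g is also irreducible (irreducibility is preserved under the substitution x → x - 8). Hence m_α(x) = x^3 - 24x^2 + 192x - 669.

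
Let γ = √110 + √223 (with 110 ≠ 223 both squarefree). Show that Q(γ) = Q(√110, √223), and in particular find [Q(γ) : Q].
[Q(γ) : Q] = 4 (equivalently, Q(γ) = Q(√110, √223))

Obviously Q(γ) ⊆ Q(√110, √223), and [Q(√110, √223):Q] = 4 (since 110, 223 are distinct squarefree integers > 1 with 24530 not a perfect square). To show equality we compute the minimal polynomial of γ. From γ = √110 + √223: γ^2 = 110 + 2√(24530) + 223 = 333 + 2√(24530), so γ^2 - 333 = 2√(24530); squaring, (γ^2 - 333)^2 = 4·24530, i.e. γ^4 - 666γ^2 + 110889 - 98120 = 0, i.e. γ^4 - 666γ^2 + 12769 = 0. So γ is a root of x^4 - 666x^2 + 12769. This polynomial is irreducible over Q: it has no rational root (each ±√110 ± √223 is irrational), and any factorization into two quadratics over Q would force √(24530) ∈ Q (pairing opposite roots) or √110, √223 ∈ Q (other pairings), all impossible. Hence [Q(γ):Q] = 4 = [Q(√110, √223):Q], so Q(γ) = Q(√110, √223).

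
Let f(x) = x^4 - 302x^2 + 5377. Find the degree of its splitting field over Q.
[K : Q] = 4

Solving the quadratic in x^2: x^2 = (302 ± √(302^2 - 4·5377))/2 = (302 ± √69696)/2 = (302 ± 264)/2, giving x^2 = 19 or x^2 = 283. So f(x) = (x^2 - 19)(x^2 - 283) and the roots of f are ±√19, ±√283. Hence the splitting field is K = Q(√19, √283). Since 19 and 283 are distinct squarefree integers > 1, their product 5377 is not a perfect square, so √283 ∉ Q(√19). By the tower law [K:Q] = [Q(√19,√283):Q(√19)] · [Q(√19):Q] = 2 · 2 = 4.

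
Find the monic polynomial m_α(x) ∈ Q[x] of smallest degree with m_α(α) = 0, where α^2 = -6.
m_α(x) = x^2 + 6

α satisfies α^2 + 6 = 0, so x^2 + 6 annihilates α. Since d = -6 is squarefree and ≠ 1, it is not a perfect square in Q, so x^2 + 6 has no rational root and is therefore irreducible over Q (a degree-2 polynomial over a field is irreducible iff it has no root). Hence m_α(x) = x^2 + 6.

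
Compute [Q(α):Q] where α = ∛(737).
[Q(α):Q] = 3

The minimal polynomial of α is x^3 - 737, irreducible over Q since 737 is not a perfect cube (so x^3 - 737 has no rational root). Hence [Q(α):Q] = deg(m_α) = 3.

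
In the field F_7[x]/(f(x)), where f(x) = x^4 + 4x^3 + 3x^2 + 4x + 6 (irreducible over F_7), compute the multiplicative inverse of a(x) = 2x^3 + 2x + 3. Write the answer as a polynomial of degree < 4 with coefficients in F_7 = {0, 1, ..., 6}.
a(x)^(-1) ≡ 3x^3 + x^2 + 4x + 5 (mod f(x))

Since f is irreducible over F_7, F_7[x]/(f) is a field and a(x) ≠ 0 has an inverse. Apply the extended Euclidean algorithm to f(x) and a(x) in F_7[x]: f(x) = (4x + 2)·a(x) + (2x^2 + 2x);  a(x) = (x + 6)·(2x^2 + 2x) + (4x + 3);  (2x^2 + 2x) = (4x + 1)·(4x + 3) + (4). The last nonzero remainder is the constant 4 = gcd(f, a) in F_7. Back-substituting through the division chain expresses 4 = s(x)·a(x) + t(x)·f(x) with s(x) ≡ 5x^3 + 4x^2 + 2x + 6 (mod f), so (5x^3 + 4x^2 + 2x + 6)·a(x) ≡ 4 (mod f). Multiplying by 4^(-1) ≡ 2 in F_7 gives a(x)^(-1) ≡ 2·(5x^3 + 4x^2 + 2x + 6) ≡ 3x^3 + x^2 + 4x + 5 (mod f). Check: (2x^3 + 2x + 3)·(3x^3 + x^2 + 4x + 5) = 6x^6 + 2x^5 + 4x^2 + x + 1 ≡ 1 (mod x^4 + 4x^3 + 3x^2 + 4x + 6).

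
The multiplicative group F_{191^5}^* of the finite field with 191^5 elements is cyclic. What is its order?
|F_{191^5}^*| = 254194901950

F_{191^5} has 191^5 = 254194901951 elements; its multiplicative group consists of all nonzero elements, so |F_{191^5}^*| = 254194901951 - 1 = 254194901950. (It is cyclic since any finite subgroup of the multiplicative group of a field is cyclic.)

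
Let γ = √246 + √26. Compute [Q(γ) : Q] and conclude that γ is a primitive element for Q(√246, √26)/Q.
[Q(γ) : Q] = 4 (equivalently, Q(γ) = Q(√246, √26))

Obviously Q(γ) ⊆ Q(√246, √26), and [Q(√246, √26):Q] = 4 (since 246, 26 are distinct squarefree integers > 1 with 6396 not a perfect square). To show equality we compute the minimal polynomial of γ. From γ = √246 + √26: γ^2 = 246 + 2√(6396) + 26 = 272 + 2√(6396), so γ^2 - 272 = 2√(6396); squaring, (γ^2 - 272)^2 = 4·6396, i.e. γ^4 - 544γ^2 + 73984 - 25584 = 0, i.e. γ^4 - 544γ^2 + 48400 = 0. So γ is a root of x^4 - 544x^2 + 48400. This polynomial is irreducible over Q: it has no rational root (each ±√246 ± √26 is irrational), and any factorization into two quadratics over Q would force √(6396) ∈ Q (pairing opposite roots) or √246, √26 ∈ Q (other pairings), all impossible. Hence [Q(γ):Q] = 4 = [Q(√246, √26):Q], so Q(γ) = Q(√246, √26).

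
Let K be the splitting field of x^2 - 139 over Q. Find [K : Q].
[K : Q] = 2

f(x) = x^2 - 139 factors as (x - √139)(x + √139). The splitting field is K = Q(√139). Since 139 is squarefree and > 1, it is not a perfect square, so x^2 - 139 is irreducible over Q and [Q(√139) : Q] = 2. Hence [K : Q] = 2.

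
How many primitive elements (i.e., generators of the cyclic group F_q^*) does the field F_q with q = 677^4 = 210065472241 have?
There are φ(210065472240) = 51249709056 primitive elements

F_q^* is cyclic of order q - 1 = 210065472240. A cyclic group of order m has exactly φ(m) generators. Here m = 210065472240 = 2^4 · 3 · 5 · 13^2 · 113 · 45833, so the number of primitive elements is φ(210065472240) = 51249709056.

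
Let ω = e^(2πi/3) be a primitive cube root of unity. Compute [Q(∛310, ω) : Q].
[Q(∛310, ω) : Q] = 6

[Q(∛310):Q] = 3 (min poly x^3 - 310, irreducible since 310 is not a perfect cube). [Q(ω):Q] = 2 (min poly x^2 + x + 1). Since Q(∛310) ⊂ R and ω ∉ R, we have ω ∉ Q(∛310), so x^2 + x + 1 remains irreducible over Q(∛310) and [Q(∛310, ω) : Q(∛310)] = 2. By the tower law, [Q(∛310, ω) : Q] = 3 · 2 = 6. (In fact Q(∛310, ω) is the splitting field of x^3 - 310 over Q.)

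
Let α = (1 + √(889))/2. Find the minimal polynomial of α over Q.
m_α(x) = x^2 - x - 222

From 2α - 1 = √(889), squaring gives (2α - 1)^2 = 889, i.e. 4α^2 - 4α + 1 = 889, so α^2 - α + (1 - 889)/4 = 0. Since 889 ≡ 1 (mod 4), (1 - 889)/4 = -222 ∈ Z. The polynomial x^2 - x - 222 has discriminant 1 - 4·(-222) = 889, which is not a perfect square in Q (d = 889 is squarefree and ≠ 1), so x^2 - x - 222 is irreducible over Q. It is the minimal polynomial of α.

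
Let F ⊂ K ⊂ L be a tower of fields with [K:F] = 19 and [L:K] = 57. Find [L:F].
[L:F] = 1083

The tower law says that for any tower of field extensions F ⊂ K ⊂ L with finite degrees, [L:F] = [L:K] · [K:F]. Here this gives [L:F] = 57 · 19 = 1083.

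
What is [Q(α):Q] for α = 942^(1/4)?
[Q(α):Q] = 4

α is a root of x^4 - 942. By Eisenstein's criterion at the prime p = 2 (which divides the constant term 942 but p^2 = 4 does not, since 942 is squarefree), x^4 - 942 is irreducible over Q. Hence [Q(α):Q] = 4.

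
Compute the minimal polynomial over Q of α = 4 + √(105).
m_α(x) = x^2 - 8x - 89

From α - 4 = √(105), squaring gives (α - 4)^2 = 105, i.e. α^2 - 8α + 16 = 105, so α^2 - 8α - 89 = 0. The discriminant of x^2 - 8x - 89 is (-8)^2 - 4·(-89) = 64 + 356 = 420, and 4·(105) is not a perfect square in Q since 105 is squarefree and ≠ 1. Hence x^2 - 8x - 89 is irreducible over Q and is the minimal polynomial of α.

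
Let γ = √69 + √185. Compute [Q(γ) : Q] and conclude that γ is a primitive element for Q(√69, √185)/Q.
[Q(γ) : Q] = 4 (equivalently, Q(γ) = Q(√69, √185))

Obviously Q(γ) ⊆ Q(√69, √185), and [Q(√69, √185):Q] = 4 (since 69, 185 are distinct squarefree integers > 1 with 12765 not a perfect square). To show equality we compute the minimal polynomial of γ. From γ = √69 + √185: γ^2 = 69 + 2√(12765) + 185 = 254 + 2√(12765), so γ^2 - 254 = 2√(12765); squaring, (γ^2 - 254)^2 = 4·12765, i.e. γ^4 - 508γ^2 + 64516 - 51060 = 0, i.e. γ^4 - 508γ^2 + 13456 = 0. So γ is a root of x^4 - 508x^2 + 13456. This polynomial is irreducible over Q: it has no rational root (each ±√69 ± √185 is irrational), and any factorization into two quadratics over Q would force √(12765) ∈ Q (pairing opposite roots) or √69, √185 ∈ Q (other pairings), all impossible. Hence [Q(γ):Q] = 4 = [Q(√69, √185):Q], so Q(γ) = Q(√69, √185).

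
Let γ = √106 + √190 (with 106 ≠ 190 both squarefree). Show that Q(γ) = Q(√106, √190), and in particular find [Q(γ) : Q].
[Q(γ) : Q] = 4 (equivalently, Q(γ) = Q(√106, √190))

Obviously Q(γ) ⊆ Q(√106, √190), and [Q(√106, √190):Q] = 4 (since 106, 190 are distinct squarefree integers > 1 with 20140 not a perfect square). To show equality we compute the minimal polynomial of γ. From γ = √106 + √190: γ^2 = 106 + 2√(20140) + 190 = 296 + 2√(20140), so γ^2 - 296 = 2√(20140); squaring, (γ^2 - 296)^2 = 4·20140, i.e. γ^4 - 592γ^2 + 87616 - 80560 = 0, i.e. γ^4 - 592γ^2 + 7056 = 0. So γ is a root of x^4 - 592x^2 + 7056. This polynomial is irreducible over Q: it has no rational root (each ±√106 ± √190 is irrational), and any factorization into two quadratics over Q would force √(20140) ∈ Q (pairing opposite roots) or √106, √190 ∈ Q (other pairings), all impossible. Hence [Q(γ):Q] = 4 = [Q(√106, √190):Q], so Q(γ) = Q(√106, √190).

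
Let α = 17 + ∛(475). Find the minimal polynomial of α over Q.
m_α(x) = x^3 - 51x^2 + 867x - 5388

Set β = α - 17 = ∛(475), so β^3 = 475. Then (α - 17)^3 - 475 = 0, i.e. α is a root of g(x) = (x - 17)^3 - 475 = x^3 - 51x^2 + 867x - 5388. Since g(x) = h(x - 17) where h(x) = x^3 - 475, and h is irreducible over Q (because 475 is not a perfect cube, so h has no rational root, and a monic cubic with no rational root is irreducible), g is also irreducible (irreducibility is preserved under the substitution x → x - 17). Hence m_α(x) = x^3 - 51x^2 + 867x - 5388.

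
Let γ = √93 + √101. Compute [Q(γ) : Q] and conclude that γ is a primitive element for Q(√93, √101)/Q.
[Q(γ) : Q] = 4 (equivalently, Q(γ) = Q(√93, √101))

Obviously Q(γ) ⊆ Q(√93, √101), and [Q(√93, √101):Q] = 4 (since 93, 101 are distinct squarefree integers > 1 with 9393 not a perfect square). To show equality we compute the minimal polynomial of γ. From γ = √93 + √101: γ^2 = 93 + 2√(9393) + 101 = 194 + 2√(9393), so γ^2 - 194 = 2√(9393); squaring, (γ^2 - 194)^2 = 4·9393, i.e. γ^4 - 388γ^2 + 37636 - 37572 = 0, i.e. γ^4 - 388γ^2 + 64 = 0. So γ is a root of x^4 - 388x^2 + 64. This polynomial is irreducible over Q: it has no rational root (each ±√93 ± √101 is irrational), and any factorization into two quadratics over Q would force √(9393) ∈ Q (pairing opposite roots) or √93, √101 ∈ Q (other pairings), all impossible. Hence [Q(γ):Q] = 4 = [Q(√93, √101):Q], so Q(γ) = Q(√93, √101).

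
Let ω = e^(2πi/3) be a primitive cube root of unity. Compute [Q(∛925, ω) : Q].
[Q(∛925, ω) : Q] = 6

[Q(∛925):Q] = 3 (min poly x^3 - 925, irreducible since 925 is not a perfect cube). [Q(ω):Q] = 2 (min poly x^2 + x + 1). Since Q(∛925) ⊂ R and ω ∉ R, we have ω ∉ Q(∛925), so x^2 + x + 1 remains irreducible over Q(∛925) and [Q(∛925, ω) : Q(∛925)] = 2. By the tower law, [Q(∛925, ω) : Q] = 3 · 2 = 6. (In fact Q(∛925, ω) is the splitting field of x^3 - 925 over Q.)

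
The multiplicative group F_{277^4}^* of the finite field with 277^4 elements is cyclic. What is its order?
|F_{277^4}^*| = 5887339440

F_{277^4} has 277^4 = 5887339441 elements; its multiplicative group consists of all nonzero elements, so |F_{277^4}^*| = 5887339441 - 1 = 5887339440. (It is cyclic since any finite subgroup of the multiplicative group of a field is cyclic.)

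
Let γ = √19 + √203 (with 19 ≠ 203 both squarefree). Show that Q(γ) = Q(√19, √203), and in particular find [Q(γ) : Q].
[Q(γ) : Q] = 4 (equivalently, Q(γ) = Q(√19, √203))

Obviously Q(γ) ⊆ Q(√19, √203), and [Q(√19, √203):Q] = 4 (since 19, 203 are distinct squarefree integers > 1 with 3857 not a perfect square). To show equality we compute the minimal polynomial of γ. From γ = √19 + √203: γ^2 = 19 + 2√(3857) + 203 = 222 + 2√(3857), so γ^2 - 222 = 2√(3857); squaring, (γ^2 - 222)^2 = 4·3857, i.e. γ^4 - 444γ^2 + 49284 - 15428 = 0, i.e. γ^4 - 444γ^2 + 33856 = 0. So γ is a root of x^4 - 444x^2 + 33856. This polynomial is irreducible over Q: it has no rational root (each ±√19 ± √203 is irrational), and any factorization into two quadratics over Q would force √(3857) ∈ Q (pairing opposite roots) or √19, √203 ∈ Q (other pairings), all impossible. Hence [Q(γ):Q] = 4 = [Q(√19, √203):Q], so Q(γ) = Q(√19, √203).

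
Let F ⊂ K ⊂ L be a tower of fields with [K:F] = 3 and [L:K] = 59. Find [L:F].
[L:F] = 177

The tower law says that for any tower of field extensions F ⊂ K ⊂ L with finite degrees, [L:F] = [L:K] · [K:F]. Here this gives [L:F] = 59 · 3 = 177.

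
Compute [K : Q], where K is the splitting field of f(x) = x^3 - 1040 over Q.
[K : Q] = 6

The roots of x^3 - 1040 are ∛1040, ω∛1040, ω^2∛1040 where ω = e^(2πi/3) is a primitive cube root of unity, so K = Q(∛1040, ω). Now [Q(∛1040):Q] = 3 (since 1040 is not a perfect cube, x^3 - 1040 is irreducible) and [Q(ω):Q] = 2. Both 2 and 3 divide [K:Q], and [K:Q] ≤ 3·2 = 6, so [K:Q] = 6. (Equivalently: Q(∛1040) ⊂ R but ω ∉ R, so [K : Q(∛1040)] = 2.)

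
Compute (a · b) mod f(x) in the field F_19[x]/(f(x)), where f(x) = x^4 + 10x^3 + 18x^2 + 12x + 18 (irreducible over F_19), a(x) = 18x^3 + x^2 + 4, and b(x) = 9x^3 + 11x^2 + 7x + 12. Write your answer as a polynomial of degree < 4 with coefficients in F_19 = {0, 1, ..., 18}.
a · b ≡ 14x^3 + 6x^2 + x + 18 (mod f(x))

Multiply in F_19[x]: a(x)·b(x) = (18x^3 + x^2 + 4)·(9x^3 + 11x^2 + 7x + 12) = 10x^6 + 17x^5 + 4x^4 + 12x^3 + 18x^2 + 9x + 10. This has degree ≥ 4, so divide by f(x) over F_19: 10x^6 + 17x^5 + 4x^4 + 12x^3 + 18x^2 + 9x + 10 = (10x^2 + 12x + 8)·(x^4 + 10x^3 + 18x^2 + 12x + 18) + (14x^3 + 6x^2 + x + 18). Hence a·b ≡ 14x^3 + 6x^2 + x + 18 (mod f). (F_19[x]/(f) is a field with 19^4 = 130321 elements since f is irreducible of degree 4.)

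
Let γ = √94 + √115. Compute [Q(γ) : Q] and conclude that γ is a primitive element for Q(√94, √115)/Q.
[Q(γ) : Q] = 4 (equivalently, Q(γ) = Q(√94, √115))

Obviously Q(γ) ⊆ Q(√94, √115), and [Q(√94, √115):Q] = 4 (since 94, 115 are distinct squarefree integers > 1 with 10810 not a perfect square). To show equality we compute the minimal polynomial of γ. From γ = √94 + √115: γ^2 = 94 + 2√(10810) + 115 = 209 + 2√(10810), so γ^2 - 209 = 2√(10810); squaring, (γ^2 - 209)^2 = 4·10810, i.e. γ^4 - 418γ^2 + 43681 - 43240 = 0, i.e. γ^4 - 418γ^2 + 441 = 0. So γ is a root of x^4 - 418x^2 + 441. This polynomial is irreducible over Q: it has no rational root (each ±√94 ± √115 is irrational), and any factorization into two quadratics over Q would force √(10810) ∈ Q (pairing opposite roots) or √94, √115 ∈ Q (other pairings), all impossible. Hence [Q(γ):Q] = 4 = [Q(√94, √115):Q], so Q(γ) = Q(√94, √115).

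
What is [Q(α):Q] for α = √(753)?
[Q(α):Q] = 2

[Q(α):Q] equals the degree of the minimal polynomial of α. Here α^2 = 753 and x^2 - 753 is irreducible (d = 753 is squarefree, ≠ 1, hence not a square), so deg(m_α) = 2. Thus [Q(α):Q] = 2.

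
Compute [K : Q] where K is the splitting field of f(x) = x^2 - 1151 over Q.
[K : Q] = 2

f(x) = x^2 - 1151 factors as (x - √1151)(x + √1151). The splitting field is K = Q(√1151). Since 1151 is squarefree and > 1, it is not a perfect square, so x^2 - 1151 is irreducible over Q and [Q(√1151) : Q] = 2. Hence [K : Q] = 2.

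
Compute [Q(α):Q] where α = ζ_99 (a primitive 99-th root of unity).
[Q(α):Q] = 60

The minimal polynomial of ζ_99 over Q is the 99-th cyclotomic polynomial Φ_99(x), which is irreducible over Q and has degree φ(99) = 60. Hence [Q(α):Q] = φ(99) = 60.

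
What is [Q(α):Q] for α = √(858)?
[Q(α):Q] = 2

[Q(α):Q] equals the degree of the minimal polynomial of α. Here α^2 = 858 and x^2 - 858 is irreducible (d = 858 is squarefree, ≠ 1, hence not a square), so deg(m_α) = 2. Thus [Q(α):Q] = 2.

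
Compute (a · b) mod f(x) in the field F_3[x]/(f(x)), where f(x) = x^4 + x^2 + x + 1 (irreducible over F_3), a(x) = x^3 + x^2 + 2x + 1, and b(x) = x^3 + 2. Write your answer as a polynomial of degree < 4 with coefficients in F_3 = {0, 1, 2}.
a · b ≡ x^3 + 2x^2 + 2x + 1 (mod f(x))

Multiply in F_3[x]: a(x)·b(x) = (x^3 + x^2 + 2x + 1)·(x^3 + 2) = x^6 + x^5 + 2x^4 + 2x^2 + x + 2. This has degree ≥ 4, so divide by f(x) over F_3: x^6 + x^5 + 2x^4 + 2x^2 + x + 2 = (x^2 + x + 1)·(x^4 + x^2 + x + 1) + (x^3 + 2x^2 + 2x + 1). Hence a·b ≡ x^3 + 2x^2 + 2x + 1 (mod f). (F_3[x]/(f) is a field with 3^4 = 81 elements since f is irreducible of degree 4.)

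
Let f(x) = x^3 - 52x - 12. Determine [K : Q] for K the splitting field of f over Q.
[K : Q] = 6

By the rational root test, any rational root of the monic integer polynomial f(x) = x^3 - 52x - 12 must be an integer dividing the constant term -12, i.e. one of ±{1, 2, 3, 4, 6, 12}. Evaluating: f(1) = -63, f(-1) = 39, f(2) = -108, f(-2) = 84, f(3) = -141, f(-3) = 117, f(4) = -156, f(-4) = 132, f(6) = -108, f(-6) = 84, f(12) = 1092, f(-12) = -1116; none is 0, so f has no rational root and is therefore irreducible over Q (a cubic with no linear factor over a field is irreducible). For an irreducible cubic, the Galois group is A_3 or S_3 according as the discriminant disc(f) = -4a^3 - 27b^2 = -4·(-52)^3 - 27·(-12)^2 = 558544 is or is not a square in Q. Here disc(f) = 558544 is not a perfect square in Q, so the Galois group of f over Q is not contained in A_3 and must be all of S_3. The splitting field has degree |S_3| = 6 over Q, so [K : Q] = 6.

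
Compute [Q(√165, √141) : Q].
[Q(√165, √141) : Q] = 4

[Q(√165):Q] = 2 (min poly x^2 - 165, irreducible since 165 is squarefree > 1). For the top step, suppose √141 ∈ Q(√165), say √141 = c + d√165 with c, d ∈ Q. Squaring: 141 = c^2 + 165d^2 + 2cd√165. Since √165 ∉ Q this forces 2cd = 0. If d = 0 then √141 = c ∈ Q, contradicting 141 squarefree > 1. If c = 0 then 141 = 165d^2, so 165·141 = (165d)^2 is a perfect square in Q — but 165·141 = 23265 is not a perfect square (since 165 and 141 are distinct squarefree integers). Contradiction. Hence √141 ∉ Q(√165), so x^2 - 141 stays irreducible over Q(√165) and [Q(√165, √141) : Q(√165)] = 2. By the tower law, [Q(√165, √141) : Q] = 2 · 2 = 4.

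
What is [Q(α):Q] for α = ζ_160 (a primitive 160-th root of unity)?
[Q(α):Q] = 64

The minimal polynomial of ζ_160 over Q is the 160-th cyclotomic polynomial Φ_160(x), which is irreducible over Q and has degree φ(160) = 64. Hence [Q(α):Q] = φ(160) = 64.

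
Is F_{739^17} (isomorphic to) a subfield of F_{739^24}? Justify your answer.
No: F_{739^17} is not a subfield of F_{739^24}

F_{p^m} embeds in F_{p^n} iff m | n. Here 17 ∤ 24 (since 24 = 1·17 + 7 with remainder 7 ≠ 0), so F_{739^17} is not a subfield of F_{739^24}. Equivalently: if it were, the tower law would give 17 = [F_{739^17}:F_739] dividing [F_{739^24}:F_739] = 24, contradiction.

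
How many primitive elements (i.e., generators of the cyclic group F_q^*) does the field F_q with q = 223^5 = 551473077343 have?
There are φ(551473077342) = 157749120000 primitive elements

F_q^* is cyclic of order q - 1 = 551473077342. A cyclic group of order m has exactly φ(m) generators. Here m = 551473077342 = 2 · 3 · 11 · 37 · 41 · 181 · 30431, so the number of primitive elements is φ(551473077342) = 157749120000.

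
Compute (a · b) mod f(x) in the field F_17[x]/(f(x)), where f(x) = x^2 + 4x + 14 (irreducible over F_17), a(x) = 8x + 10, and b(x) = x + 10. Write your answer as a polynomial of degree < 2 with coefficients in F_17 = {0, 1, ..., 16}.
a · b ≡ 7x + 5 (mod f(x))

Multiply in F_17[x]: a(x)·b(x) = (8x + 10)·(x + 10) = 8x^2 + 5x + 15. This has degree ≥ 2, so divide by f(x) over F_17: 8x^2 + 5x + 15 = (8)·(x^2 + 4x + 14) + (7x + 5). Hence a·b ≡ 7x + 5 (mod f). (F_17[x]/(f) is a field with 17^2 = 289 elements since f is irreducible of degree 2.)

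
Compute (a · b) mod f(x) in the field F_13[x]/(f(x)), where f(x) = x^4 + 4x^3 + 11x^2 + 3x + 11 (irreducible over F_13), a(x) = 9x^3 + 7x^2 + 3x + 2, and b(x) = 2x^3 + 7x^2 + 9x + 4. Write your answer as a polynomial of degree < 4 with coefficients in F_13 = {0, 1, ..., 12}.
a · b ≡ 5x^3 + 4x^2 (mod f(x))

Multiply in F_13[x]: a(x)·b(x) = (9x^3 + 7x^2 + 3x + 2)·(2x^3 + 7x^2 + 9x + 4) = 5x^6 + 12x^5 + 6x^4 + 7x^3 + 4x^2 + 4x + 8. This has degree ≥ 4, so divide by f(x) over F_13: 5x^6 + 12x^5 + 6x^4 + 7x^3 + 4x^2 + 4x + 8 = (5x^2 + 5x + 9)·(x^4 + 4x^3 + 11x^2 + 3x + 11) + (5x^3 + 4x^2). Hence a·b ≡ 5x^3 + 4x^2 (mod f). (F_13[x]/(f) is a field with 13^4 = 28561 elements since f is irreducible of degree 4.)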